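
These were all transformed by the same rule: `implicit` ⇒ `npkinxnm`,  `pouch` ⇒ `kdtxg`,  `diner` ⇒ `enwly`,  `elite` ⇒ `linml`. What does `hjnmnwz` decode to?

waiting

i(8)→n(13) and m(12)→p(15) fit y≡7x+9 (mod 26); the inverse of 7 mod 26 is 15. Each letter's alphabet position (a=0..z=25) is mapped through 7·x+9 mod 26 — an affine cipher.
Undoing it on hjnmnwz: h(7)→15·(7−9)≡22=w; j(9)→15·(9−9)≡0=a; n(13)→15·(13−9)≡8=i; m(12)→15·(12−9)≡19=t; n(13)→15·(13−9)≡8=i; w(22)→15·(22−9)≡13=n; z(25)→15·(25−9)≡6=g (all mod 26).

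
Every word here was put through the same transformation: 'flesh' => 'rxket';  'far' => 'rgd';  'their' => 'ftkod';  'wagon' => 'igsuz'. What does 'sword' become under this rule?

eiudp

Vowels shift forward by 6 and consonants shift forward by 12.
Applying it to sword: s(cons)+12=e, w(cons)+12=i, o(vowel)+6=u, r(cons)+12=d, d(cons)+12=p.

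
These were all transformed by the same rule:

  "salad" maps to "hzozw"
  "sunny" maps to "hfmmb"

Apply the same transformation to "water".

dzgvi

Each pair mirrors across the alphabet (s↔h, a↔z, l↔o): positions sum to 25. Letters are reflected about the middle of the alphabet (position → 25−position): Atbash.
On water: w↔d, a↔z, t↔g, e↔v, r↔i.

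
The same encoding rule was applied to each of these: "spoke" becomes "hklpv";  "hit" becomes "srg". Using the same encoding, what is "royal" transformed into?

Each pair mirrors across the alphabet (s↔h, p↔k, o↔l): positions sum to 25. Each letter is replaced by its mirror in the alphabet: a↔z, b↔y, c↔x, and so on (the Atbash cipher).
On royal: r↔i, o↔l, y↔b, a↔z, l↔o.

ilbzo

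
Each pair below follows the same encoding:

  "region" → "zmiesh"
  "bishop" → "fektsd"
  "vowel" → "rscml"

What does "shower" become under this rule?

ktscmz

This is an affine cipher: with a=0,…,z=25, each position x becomes (11x+20) mod 26.
On shower: s(18)→11·18+20≡10=k; h(7)→11·7+20≡19=t; o(14)→11·14+20≡18=s; w(22)→11·22+20≡2=c; e(4)→11·4+20≡12=m; r(17)→11·17+20≡25=z (all mod 26).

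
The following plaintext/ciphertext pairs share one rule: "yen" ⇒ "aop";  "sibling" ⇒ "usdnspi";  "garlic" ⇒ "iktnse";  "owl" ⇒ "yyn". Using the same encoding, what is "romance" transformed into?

Two shifts are in play — +10 for a/e/i/o/u, +2 for every other letter.
For romance: r(cons)+2=t, o(vowel)+10=y, m(cons)+2=o, a(vowel)+10=k, n(cons)+2=p, c(cons)+2=e, e(vowel)+10=o.

tyokpeo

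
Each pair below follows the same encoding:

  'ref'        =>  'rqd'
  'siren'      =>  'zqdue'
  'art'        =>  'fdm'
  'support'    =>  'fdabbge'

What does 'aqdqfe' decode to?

Two steps: reverse the string, then apply a Caesar shift of +12.
Undoing it on aqdqfe: shift back: a−12=o, q−12=e, d−12=r, q−12=e, f−12=t, e−12=s → oerets; then reverse → stereo.

stereo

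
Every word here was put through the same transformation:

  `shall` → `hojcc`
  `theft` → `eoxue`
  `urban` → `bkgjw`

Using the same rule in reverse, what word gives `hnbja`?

Each letter's alphabet position (a=0..z=25) is mapped through 23·x+9 mod 26 — an affine cipher.
Undoing it on hnbja: h(7)→17·(7−9)≡18=s; n(13)→17·(13−9)≡16=q; b(1)→17·(1−9)≡20=u; j(9)→17·(9−9)≡0=a; a(0)→17·(0−9)≡3=d (all mod 26).

squad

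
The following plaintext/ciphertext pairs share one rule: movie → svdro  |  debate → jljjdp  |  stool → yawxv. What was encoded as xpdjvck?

rivalry

Each letter shifts forward by (position + 6), i.e. 6, 7, 8, … — the shift grows by one for each successive letter.
Undoing it on xpdjvck: x−6=r, p−7=i, d−8=v, j−9=a, v−10=l, c−11=r, k−12=y.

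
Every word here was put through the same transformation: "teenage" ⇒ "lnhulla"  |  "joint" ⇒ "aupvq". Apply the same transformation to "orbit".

The output letters match the input read backwards, each shifted +7: teenage reversed is eganeet. Read the word backwards and shift each letter +7.
For orbit: reverse → tibro; then shift: t+7=a, i+7=p, b+7=i, r+7=y, o+7=v.

apiyv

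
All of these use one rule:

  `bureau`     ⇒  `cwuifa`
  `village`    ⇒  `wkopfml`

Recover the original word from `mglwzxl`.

leisure

In bureau: b→c is +1, u→w is +2, r→u is +3, e→i is +4 — the shift increases by 1 each position. Each letter shifts forward by (position + 1), i.e. 1, 2, 3, … — the shift grows by one for each successive letter.
Decoding mglwzxl: m−1=l, g−2=e, l−3=i, w−4=s, z−5=u, x−6=r, l−7=e.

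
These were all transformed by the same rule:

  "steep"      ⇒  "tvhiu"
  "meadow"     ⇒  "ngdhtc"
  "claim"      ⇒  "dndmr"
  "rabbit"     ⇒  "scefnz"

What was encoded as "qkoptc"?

pillow

In steep: s→t is +1, t→v is +2, e→h is +3, e→i is +4 — the shift increases by 1 each position. The shift increases by 1 at each position, starting from +1: 1, 2, 3, ….
Reversing it on qkoptc: q−1=p, k−2=i, o−3=l, p−4=l, t−5=o, c−6=w.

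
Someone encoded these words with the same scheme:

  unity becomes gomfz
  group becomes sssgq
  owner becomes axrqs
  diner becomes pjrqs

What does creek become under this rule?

osiql

Shifts by position in unity: pos 0: u→g (+12), pos 1: n→o (+1), pos 2: i→m (+4), pos 3: t→f (+12), pos 4: y→z (+1) — repeating every 3. The shifts repeat in a cycle of length 3: positions 0,1,… shift by +12, +1, +4, then the pattern repeats.
Applying it to creek: c+12=o, r+1=s, e+4=i, e+12=q, k+1=l.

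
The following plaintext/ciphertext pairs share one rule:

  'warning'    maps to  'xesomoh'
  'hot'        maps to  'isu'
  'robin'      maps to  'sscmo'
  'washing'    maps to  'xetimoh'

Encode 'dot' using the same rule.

The rule splits by letter class: vowels +4, consonants +1.
For dot: d(cons)+1=e, o(vowel)+4=s, t(cons)+1=u.

esu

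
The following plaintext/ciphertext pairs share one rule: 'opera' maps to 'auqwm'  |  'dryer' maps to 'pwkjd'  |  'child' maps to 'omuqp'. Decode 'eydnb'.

strip

It's a Vigenère-style cipher with numeric key [12,5]: position i shifts by key[i mod 2].
Undoing it on eydnb: e−12=s, y−5=t, d−12=r, n−5=i, b−12=p.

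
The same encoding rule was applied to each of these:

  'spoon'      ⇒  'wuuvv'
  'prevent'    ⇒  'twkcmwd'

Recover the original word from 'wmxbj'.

shrub

In spoon: s→w is +4, p→u is +5, o→u is +6, o→v is +7 — the shift increases by 1 each position. The shift increases by 1 at each position, starting from +4: 4, 5, 6, ….
Decoding wmxbj: w−4=s, m−5=h, x−6=r, b−7=u, j−8=b.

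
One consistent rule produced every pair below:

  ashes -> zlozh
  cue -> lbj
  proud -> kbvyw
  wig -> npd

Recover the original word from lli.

bee

The output letters match the input read backwards, each shifted +7: ashes reversed is sehsa. The word is reversed, then every letter is shifted forward by 7.
Reversing it on lli: shift back: l−7=e, l−7=e, i−7=b → eeb; then reverse → bee.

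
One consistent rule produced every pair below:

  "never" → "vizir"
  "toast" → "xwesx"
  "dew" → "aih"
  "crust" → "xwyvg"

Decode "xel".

hat

The output letters match the input read backwards, each shifted +4: never reversed is reven. Two steps: reverse the string, then apply a Caesar shift of +4.
Decoding xel: shift back: x−4=t, e−4=a, l−4=h → tah; then reverse → hat.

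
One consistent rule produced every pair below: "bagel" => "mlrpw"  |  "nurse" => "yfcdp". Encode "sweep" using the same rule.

It's a constant shift of +11 (ROT11).
For sweep: s+11=d, w+11=h, e+11=p, e+11=p, p+11=a.

dhppa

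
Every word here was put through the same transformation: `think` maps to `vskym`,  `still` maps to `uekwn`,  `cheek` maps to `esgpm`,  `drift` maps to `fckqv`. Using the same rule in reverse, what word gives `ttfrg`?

ridge

Shifts by position in think: pos 0: t→v (+2), pos 1: h→s (+11), pos 2: i→k (+2), pos 3: n→y (+11) — repeating every 2. The shifts repeat in a cycle of length 2: positions 0,1,… shift by +2, +11, then the pattern repeats.
Decoding ttfrg: t−2=r, t−11=i, f−2=d, r−11=g, g−2=e.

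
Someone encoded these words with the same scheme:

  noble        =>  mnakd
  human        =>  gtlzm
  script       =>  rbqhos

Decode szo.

tap

Compare letters: n→m is +25, o→n is +25, b→a is +25 — a constant shift. This is a Caesar cipher with shift 25.
Reversing it on szo: s−25=t, z−25=a, o−25=p.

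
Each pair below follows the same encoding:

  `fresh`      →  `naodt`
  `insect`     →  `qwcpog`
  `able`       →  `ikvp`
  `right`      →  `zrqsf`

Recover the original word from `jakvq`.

brake

The shift increases by 1 at each position, starting from +8: 8, 9, 10, ….
Decoding jakvq: j−8=b, a−9=r, k−10=a, v−11=k, q−12=e.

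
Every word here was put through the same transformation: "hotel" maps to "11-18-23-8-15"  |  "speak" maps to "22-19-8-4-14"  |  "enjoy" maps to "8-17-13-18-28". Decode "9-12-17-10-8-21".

h is letter #8 and maps to 11: an offset of 3. Each letter is replaced by its alphabet position (a=1..z=26) + 3.
Reversing it on 9-12-17-10-8-21: 9→(9−3)÷1=6=f, 12→(12−3)÷1=9=i, 17→(17−3)÷1=14=n, 10→(10−3)÷1=7=g, 8→(8−3)÷1=5=e, 21→(21−3)÷1=18=r.

finger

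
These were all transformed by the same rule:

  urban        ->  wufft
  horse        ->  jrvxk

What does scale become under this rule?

ufeqk

In urban: u→w is +2, r→u is +3, b→f is +4, a→f is +5 — the shift increases by 1 each position. The shift increases by 1 at each position, starting from +2: 2, 3, 4, ….
On scale: s+2=u, c+3=f, a+4=e, l+5=q, e+6=k.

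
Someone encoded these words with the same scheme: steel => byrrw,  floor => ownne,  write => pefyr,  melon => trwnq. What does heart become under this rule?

irdey

s(18)→b(1) and t(19)→y(24) fit y≡23x+3 (mod 26); the inverse of 23 mod 26 is 17. Treating letters as 0–25, the rule is x ↦ 23x + 3 (mod 26).
Applying it to heart: h(7)→23·7+3≡8=i; e(4)→23·4+3≡17=r; a(0)→23·0+3≡3=d; r(17)→23·17+3≡4=e; t(19)→23·19+3≡24=y (all mod 26).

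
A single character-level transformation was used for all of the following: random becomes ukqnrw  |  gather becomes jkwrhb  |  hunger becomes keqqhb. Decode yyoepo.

Shifts by position in random: pos 0: r→u (+3), pos 1: a→k (+10), pos 2: n→q (+3), pos 3: d→n (+10) — repeating every 2. A repeating key of period 2 is used — shifts +3, +10 over and over.
Reversing it on yyoepo: y−3=v, y−10=o, o−3=l, e−10=u, p−3=m, o−10=e.

volume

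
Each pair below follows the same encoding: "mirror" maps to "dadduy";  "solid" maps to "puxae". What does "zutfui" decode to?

The output letters match the input read backwards, each shifted +12: mirror reversed is rorrim. The word is reversed, then every letter is shifted forward by 12.
Undoing it on zutfui: shift back: z−12=n, u−12=i, t−12=h, f−12=t, u−12=i, i−12=w → nihtiw; then reverse → within.

within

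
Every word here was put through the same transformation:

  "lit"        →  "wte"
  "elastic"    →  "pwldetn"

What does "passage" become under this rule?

Compare letters: l→w is +11, i→t is +11, t→e is +11 — a constant shift. Every letter moves 11 places later in the alphabet, wrapping around z→a.
Applying it to passage: p+11=a, a+11=l, s+11=d, s+11=d, a+11=l, g+11=r, e+11=p.

alddlrp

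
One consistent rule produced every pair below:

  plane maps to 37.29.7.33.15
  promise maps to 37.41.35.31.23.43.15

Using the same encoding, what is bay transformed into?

p(#16)→37 and l(#12)→29: differences scale by 2, so n = 2·pos + 5. With a=1..z=26, the number is 2·pos + 5.
On bay: b=2→9, a=1→7, y=25→55.

9.7.55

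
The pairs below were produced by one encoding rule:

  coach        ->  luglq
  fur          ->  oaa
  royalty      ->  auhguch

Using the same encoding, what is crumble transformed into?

The shift depends on letter class: consonant c→l is +9, but vowel o→u is +6. Two shifts are in play — +6 for a/e/i/o/u, +9 for every other letter.
For crumble: c(cons)+9=l, r(cons)+9=a, u(vowel)+6=a, m(cons)+9=v, b(cons)+9=k, l(cons)+9=u, e(vowel)+6=k.

laavkuk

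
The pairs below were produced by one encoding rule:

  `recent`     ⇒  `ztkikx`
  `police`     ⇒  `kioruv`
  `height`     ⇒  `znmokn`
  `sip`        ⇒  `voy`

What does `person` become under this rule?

The output letters match the input read backwards, each shifted +6: recent reversed is tnecer. Two steps: reverse the string, then apply a Caesar shift of +6.
On person: reverse → nosrep; then shift: n+6=t, o+6=u, s+6=y, r+6=x, e+6=k, p+6=v.

tuyxkv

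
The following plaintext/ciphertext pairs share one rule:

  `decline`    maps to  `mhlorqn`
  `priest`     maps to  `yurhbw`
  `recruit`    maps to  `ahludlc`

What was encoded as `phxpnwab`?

Shifts by position in decline: pos 0: d→m (+9), pos 1: e→h (+3), pos 2: c→l (+9), pos 3: l→o (+3) — repeating every 2. The shifts repeat in a cycle of length 2: positions 0,1,… shift by +9, +3, then the pattern repeats.
Reversing it on phxpnwab: p−9=g, h−3=e, x−9=o, p−3=m, n−9=e, w−3=t, a−9=r, b−3=y.

geometry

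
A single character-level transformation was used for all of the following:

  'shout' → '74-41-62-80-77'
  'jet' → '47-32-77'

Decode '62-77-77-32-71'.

s(#19)→74 and h(#8)→41: differences scale by 3, so n = 3·pos + 17. With a=1..z=26, the number is 3·pos + 17.
Decoding 62-77-77-32-71: 62→(62−17)÷3=15=o, 77→(77−17)÷3=20=t, 77→(77−17)÷3=20=t, 32→(32−17)÷3=5=e, 71→(71−17)÷3=18=r.

otter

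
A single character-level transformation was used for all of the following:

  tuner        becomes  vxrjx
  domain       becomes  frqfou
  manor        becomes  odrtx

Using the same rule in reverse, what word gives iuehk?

In tuner: t→v is +2, u→x is +3, n→r is +4, e→j is +5 — the shift increases by 1 each position. The shift increases by 1 at each position, starting from +2: 2, 3, 4, ….
Undoing it on iuehk: i−2=g, u−3=r, e−4=a, h−5=c, k−6=e.

grace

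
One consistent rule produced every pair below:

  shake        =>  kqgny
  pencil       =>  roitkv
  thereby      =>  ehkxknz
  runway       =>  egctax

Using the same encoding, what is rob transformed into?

hux

The word is reversed, then every letter is shifted forward by 6.
Applying it to rob: reverse → bor; then shift: b+6=h, o+6=u, r+6=x.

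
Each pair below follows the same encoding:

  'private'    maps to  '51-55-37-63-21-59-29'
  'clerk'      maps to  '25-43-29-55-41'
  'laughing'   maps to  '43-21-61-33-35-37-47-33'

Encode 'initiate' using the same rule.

37-47-37-59-37-21-59-29

Each letter becomes 2×(its alphabet position, a=1..z=26) + 19.
For initiate: i=9→37, n=14→47, i=9→37, t=20→59, i=9→37, a=1→21, t=20→59, e=5→29.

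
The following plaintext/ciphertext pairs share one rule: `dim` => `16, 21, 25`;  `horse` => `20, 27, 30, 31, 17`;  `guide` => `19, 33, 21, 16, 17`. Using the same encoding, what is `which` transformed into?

d is letter #4 and maps to 16: an offset of 12. The number is (letter's place in the alphabet, a=1) + 12.
Applying it to which: w=23→35, h=8→20, i=9→21, c=3→15, h=8→20.

35, 20, 21, 15, 20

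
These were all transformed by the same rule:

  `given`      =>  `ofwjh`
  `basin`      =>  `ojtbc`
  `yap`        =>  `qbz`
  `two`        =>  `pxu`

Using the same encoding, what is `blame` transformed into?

Two steps: reverse the string, then apply a Caesar shift of +1.
For blame: reverse → emalb; then shift: e+1=f, m+1=n, a+1=b, l+1=m, b+1=c.

fnbmc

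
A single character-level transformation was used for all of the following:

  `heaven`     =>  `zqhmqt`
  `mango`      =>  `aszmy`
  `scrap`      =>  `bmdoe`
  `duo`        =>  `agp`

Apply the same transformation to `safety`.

The output letters match the input read backwards, each shifted +12: heaven reversed is nevaeh. Read the word backwards and shift each letter +12.
On safety: reverse → ytefas; then shift: y+12=k, t+12=f, e+12=q, f+12=r, a+12=m, s+12=e.

kfqrme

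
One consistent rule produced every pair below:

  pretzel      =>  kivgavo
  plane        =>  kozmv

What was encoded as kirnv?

prime

Each pair mirrors across the alphabet (p↔k, r↔i, e↔v): positions sum to 25. Letters are reflected about the middle of the alphabet (position → 25−position): Atbash.
Undoing it on kirnv: k↔p, i↔r, r↔i, n↔m, v↔e.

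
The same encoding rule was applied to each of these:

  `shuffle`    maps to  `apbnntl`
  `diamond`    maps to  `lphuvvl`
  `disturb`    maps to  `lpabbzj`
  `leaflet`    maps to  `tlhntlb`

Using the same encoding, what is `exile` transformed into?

The shift depends on letter class: consonant s→a is +8, but vowel u→b is +7. The rule splits by letter class: vowels +7, consonants +8.
On exile: e(vowel)+7=l, x(cons)+8=f, i(vowel)+7=p, l(cons)+8=t, e(vowel)+7=l.

lfptl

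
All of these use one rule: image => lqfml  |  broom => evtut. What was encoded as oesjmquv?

In image: i→l is +3, m→q is +4, a→f is +5, g→m is +6 — the shift increases by 1 each position. Each letter shifts forward by (position + 3), i.e. 3, 4, 5, … — the shift grows by one for each successive letter.
Undoing it on oesjmquv: o−3=l, e−4=a, s−5=n, j−6=d, m−7=f, q−8=i, u−9=l, v−10=l.

landfill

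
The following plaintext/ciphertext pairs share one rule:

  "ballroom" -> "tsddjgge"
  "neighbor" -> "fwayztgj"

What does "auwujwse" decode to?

Compare letters: b→t is +18, a→s is +18, l→d is +18 — a constant shift. Each letter is shifted forward by 18 in the alphabet (a Caesar shift of +18).
Reversing it on auwujwse: a−18=i, u−18=c, w−18=e, u−18=c, j−18=r, w−18=e, s−18=a, e−18=m.

icecream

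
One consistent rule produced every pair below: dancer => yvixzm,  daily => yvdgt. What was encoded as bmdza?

Compare letters: d→y is +21, a→v is +21, n→i is +21 — a constant shift. This is a Caesar cipher with shift 21.
Undoing it on bmdza: b−21=g, m−21=r, d−21=i, z−21=e, a−21=f.

grief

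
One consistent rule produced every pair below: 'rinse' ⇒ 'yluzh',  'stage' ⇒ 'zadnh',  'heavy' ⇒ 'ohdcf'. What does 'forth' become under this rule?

The shift depends on letter class: consonant r→y is +7, but vowel i→l is +3. The rule splits by letter class: vowels +3, consonants +7.
For forth: f(cons)+7=m, o(vowel)+3=r, r(cons)+7=y, t(cons)+7=a, h(cons)+7=o.

mryao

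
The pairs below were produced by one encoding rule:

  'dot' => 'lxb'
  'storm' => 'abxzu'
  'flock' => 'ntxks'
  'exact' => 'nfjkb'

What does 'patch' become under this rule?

xjbkp

Two shifts are in play — +9 for a/e/i/o/u, +8 for every other letter.
On patch: p(cons)+8=x, a(vowel)+9=j, t(cons)+8=b, c(cons)+8=k, h(cons)+8=p.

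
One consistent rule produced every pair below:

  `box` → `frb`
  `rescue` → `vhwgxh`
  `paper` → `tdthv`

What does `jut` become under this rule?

The shift depends on letter class: consonant b→f is +4, but vowel o→r is +3. Vowels shift forward by 3 and consonants shift forward by 4.
Applying it to jut: j(cons)+4=n, u(vowel)+3=x, t(cons)+4=x.

nxx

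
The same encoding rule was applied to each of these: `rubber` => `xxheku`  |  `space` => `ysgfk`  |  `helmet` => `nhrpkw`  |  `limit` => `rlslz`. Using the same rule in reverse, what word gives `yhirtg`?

The shifts repeat in a cycle of length 2: positions 0,1,… shift by +6, +3, then the pattern repeats.
Undoing it on yhirtg: y−6=s, h−3=e, i−6=c, r−3=o, t−6=n, g−3=d.

second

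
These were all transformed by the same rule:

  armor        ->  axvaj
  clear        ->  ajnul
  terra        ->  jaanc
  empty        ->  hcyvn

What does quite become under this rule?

The output letters match the input read backwards, each shifted +9: armor reversed is romra. The word is reversed, then every letter is shifted forward by 9.
On quite: reverse → etiuq; then shift: e+9=n, t+9=c, i+9=r, u+9=d, q+9=z.

ncrdz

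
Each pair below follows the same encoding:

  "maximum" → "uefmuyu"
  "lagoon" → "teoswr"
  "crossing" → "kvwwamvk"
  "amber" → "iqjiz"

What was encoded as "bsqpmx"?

toilet

A repeating key of period 2 is used — shifts +8, +4 over and over.
Reversing it on bsqpmx: b−8=t, s−4=o, q−8=i, p−4=l, m−8=e, x−4=t.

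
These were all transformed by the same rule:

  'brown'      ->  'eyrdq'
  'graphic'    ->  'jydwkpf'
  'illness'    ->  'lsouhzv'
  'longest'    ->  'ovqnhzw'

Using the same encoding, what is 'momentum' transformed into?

pvplqaxt

Shifts by position in brown: pos 0: b→e (+3), pos 1: r→y (+7), pos 2: o→r (+3), pos 3: w→d (+7) — repeating every 2. A repeating key of period 2 is used — shifts +3, +7 over and over.
Applying it to momentum: m+3=p, o+7=v, m+3=p, e+7=l, n+3=q, t+7=a, u+3=x, m+7=t.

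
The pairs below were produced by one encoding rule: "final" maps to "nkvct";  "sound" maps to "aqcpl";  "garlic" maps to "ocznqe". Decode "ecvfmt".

Shifts by position in final: pos 0: f→n (+8), pos 1: i→k (+2), pos 2: n→v (+8), pos 3: a→c (+2) — repeating every 2. A repeating key of period 2 is used — shifts +8, +2 over and over.
Undoing it on ecvfmt: e−8=w, c−2=a, v−8=n, f−2=d, m−8=e, t−2=r.

wander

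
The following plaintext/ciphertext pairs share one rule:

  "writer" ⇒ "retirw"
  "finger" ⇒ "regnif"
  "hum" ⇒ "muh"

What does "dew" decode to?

wed

The word is simply reversed.
Decoding dew: then reverse → wed.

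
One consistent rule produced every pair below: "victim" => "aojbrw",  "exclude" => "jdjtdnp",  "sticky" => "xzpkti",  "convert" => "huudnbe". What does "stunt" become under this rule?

xzbvc

Letter i (0-indexed) is shifted by i+5, so successive shifts are 5, 6, 7, ….
Applying it to stunt: s+5=x, t+6=z, u+7=b, n+8=v, t+9=c.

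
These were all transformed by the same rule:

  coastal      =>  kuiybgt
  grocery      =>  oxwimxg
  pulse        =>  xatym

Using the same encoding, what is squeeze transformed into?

awckmfm

Shifts by position in coastal: pos 0: c→k (+8), pos 1: o→u (+6), pos 2: a→i (+8), pos 3: s→y (+6) — repeating every 2. The shifts repeat in a cycle of length 2: positions 0,1,… shift by +8, +6, then the pattern repeats.
For squeeze: s+8=a, q+6=w, u+8=c, e+6=k, e+8=m, z+6=f, e+8=m.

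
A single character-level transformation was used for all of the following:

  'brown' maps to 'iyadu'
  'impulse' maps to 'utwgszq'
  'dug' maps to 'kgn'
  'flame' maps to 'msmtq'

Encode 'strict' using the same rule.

zayuja

The shift depends on letter class: consonant b→i is +7, but vowel o→a is +12. Two shifts are in play — +12 for a/e/i/o/u, +7 for every other letter.
On strict: s(cons)+7=z, t(cons)+7=a, r(cons)+7=y, i(vowel)+12=u, c(cons)+7=j, t(cons)+7=a.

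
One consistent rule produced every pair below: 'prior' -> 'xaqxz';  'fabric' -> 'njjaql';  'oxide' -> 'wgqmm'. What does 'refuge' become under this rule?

Shifts by position in prior: pos 0: p→x (+8), pos 1: r→a (+9), pos 2: i→q (+8), pos 3: o→x (+9) — repeating every 2. A repeating key of period 2 is used — shifts +8, +9 over and over.
Applying it to refuge: r+8=z, e+9=n, f+8=n, u+9=d, g+8=o, e+9=n.

znndon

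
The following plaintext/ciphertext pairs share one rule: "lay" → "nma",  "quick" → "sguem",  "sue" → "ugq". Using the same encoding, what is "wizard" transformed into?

The shift depends on letter class: consonant l→n is +2, but vowel a→m is +12. Two shifts are in play — +12 for a/e/i/o/u, +2 for every other letter.
On wizard: w(cons)+2=y, i(vowel)+12=u, z(cons)+2=b, a(vowel)+12=m, r(cons)+2=t, d(cons)+2=f.

yubmtf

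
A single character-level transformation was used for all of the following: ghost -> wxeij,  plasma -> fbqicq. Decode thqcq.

Each letter is shifted forward by 16 in the alphabet (a Caesar shift of +16).
Decoding thqcq: t−16=d, h−16=r, q−16=a, c−16=m, q−16=a.

drama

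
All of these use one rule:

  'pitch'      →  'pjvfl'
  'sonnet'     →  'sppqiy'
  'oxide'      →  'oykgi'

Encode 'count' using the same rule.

Each letter shifts forward by its position index (0, 1, 2, …) — the shift grows by one for each successive letter.
For count: c+0=c, o+1=p, u+2=w, n+3=q, t+4=x.

cpwqx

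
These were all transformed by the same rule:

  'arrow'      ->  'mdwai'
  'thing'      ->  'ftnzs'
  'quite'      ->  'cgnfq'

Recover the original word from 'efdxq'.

style

Shifts by position in arrow: pos 0: a→m (+12), pos 1: r→d (+12), pos 2: r→w (+5), pos 3: o→a (+12), pos 4: w→i (+12) — repeating every 3. The shifts repeat in a cycle of length 3: positions 0,1,… shift by +12, +12, +5, then the pattern repeats.
Decoding efdxq: e−12=s, f−12=t, d−5=y, x−12=l, q−12=e.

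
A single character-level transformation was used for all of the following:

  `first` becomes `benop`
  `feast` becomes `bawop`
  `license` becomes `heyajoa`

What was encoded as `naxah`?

rebel

Compare letters: f→b is +22, i→e is +22, r→n is +22 — a constant shift. It's a constant shift of +22 (ROT22).
Undoing it on naxah: n−22=r, a−22=e, x−22=b, a−22=e, h−22=l.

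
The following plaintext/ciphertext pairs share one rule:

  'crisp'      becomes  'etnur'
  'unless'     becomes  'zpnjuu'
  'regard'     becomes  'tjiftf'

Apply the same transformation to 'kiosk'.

mntum

The shift depends on letter class: consonant c→e is +2, but vowel i→n is +5. The rule splits by letter class: vowels +5, consonants +2.
Applying it to kiosk: k(cons)+2=m, i(vowel)+5=n, o(vowel)+5=t, s(cons)+2=u, k(cons)+2=m.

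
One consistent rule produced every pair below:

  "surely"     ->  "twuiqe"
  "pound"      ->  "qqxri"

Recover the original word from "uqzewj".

toward

The shift increases by 1 at each position, starting from +1: 1, 2, 3, ….
Undoing it on uqzewj: u−1=t, q−2=o, z−3=w, e−4=a, w−5=r, j−6=d.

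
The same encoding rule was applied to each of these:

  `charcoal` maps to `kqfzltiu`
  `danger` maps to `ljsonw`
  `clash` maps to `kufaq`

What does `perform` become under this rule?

xnwnxwu

It's a Vigenère-style cipher with numeric key [8,9,5]: position i shifts by key[i mod 3].
For perform: p+8=x, e+9=n, r+5=w, f+8=n, o+9=x, r+5=w, m+8=u.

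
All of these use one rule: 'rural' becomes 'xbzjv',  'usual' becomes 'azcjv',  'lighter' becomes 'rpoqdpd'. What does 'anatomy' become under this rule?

guicyxk

In rural: r→x is +6, u→b is +7, r→z is +8, a→j is +9 — the shift increases by 1 each position. Letter i (0-indexed) is shifted by i+6, so successive shifts are 6, 7, 8, ….
On anatomy: a+6=g, n+7=u, a+8=i, t+9=c, o+10=y, m+11=x, y+12=k.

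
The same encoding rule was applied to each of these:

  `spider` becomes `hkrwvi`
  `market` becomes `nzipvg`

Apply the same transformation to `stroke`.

hgilpv

Each pair mirrors across the alphabet (s↔h, p↔k, i↔r): positions sum to 25. Letters are reflected about the middle of the alphabet (position → 25−position): Atbash.
For stroke: s↔h, t↔g, r↔i, o↔l, k↔p, e↔v.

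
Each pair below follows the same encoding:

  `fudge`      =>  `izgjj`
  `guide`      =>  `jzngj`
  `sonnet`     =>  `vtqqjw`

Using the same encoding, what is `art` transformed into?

Two shifts are in play — +5 for a/e/i/o/u, +3 for every other letter.
For art: a(vowel)+5=f, r(cons)+3=u, t(cons)+3=w.

fuw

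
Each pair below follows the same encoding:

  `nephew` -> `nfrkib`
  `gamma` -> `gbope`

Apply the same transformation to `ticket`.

tjeniy

In nephew: n→n is +0, e→f is +1, p→r is +2, h→k is +3 — the shift increases by 1 each position. The shift increases by 1 at each position, starting from +0: 0, 1, 2, ….
On ticket: t+0=t, i+1=j, c+2=e, k+3=n, e+4=i, t+5=y.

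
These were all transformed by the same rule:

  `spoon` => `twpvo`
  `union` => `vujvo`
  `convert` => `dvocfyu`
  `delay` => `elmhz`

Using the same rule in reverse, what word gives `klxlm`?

Shifts by position in spoon: pos 0: s→t (+1), pos 1: p→w (+7), pos 2: o→p (+1), pos 3: o→v (+7) — repeating every 2. A repeating key of period 2 is used — shifts +1, +7 over and over.
Decoding klxlm: k−1=j, l−7=e, x−1=w, l−7=e, m−1=l.

jewel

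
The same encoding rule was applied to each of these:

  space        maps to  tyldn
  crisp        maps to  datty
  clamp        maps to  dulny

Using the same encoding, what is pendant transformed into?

qnyejyu

Shifts by position in space: pos 0: s→t (+1), pos 1: p→y (+9), pos 2: a→l (+11), pos 3: c→d (+1), pos 4: e→n (+9) — repeating every 3. It's a Vigenère-style cipher with numeric key [1,9,11]: position i shifts by key[i mod 3].
On pendant: p+1=q, e+9=n, n+11=y, d+1=e, a+9=j, n+11=y, t+1=u.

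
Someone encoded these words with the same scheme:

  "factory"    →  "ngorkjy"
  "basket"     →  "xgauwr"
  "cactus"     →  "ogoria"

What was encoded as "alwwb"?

sleep

Each letter's alphabet position (a=0..z=25) is mapped through 17·x+6 mod 26 — an affine cipher.
Decoding alwwb: a(0)→23·(0−6)≡18=s; l(11)→23·(11−6)≡11=l; w(22)→23·(22−6)≡4=e; w(22)→23·(22−6)≡4=e; b(1)→23·(1−6)≡15=p (all mod 26).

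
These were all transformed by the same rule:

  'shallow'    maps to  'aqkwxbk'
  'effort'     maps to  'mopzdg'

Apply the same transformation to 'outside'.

wddduqs

Each letter shifts forward by (position + 8), i.e. 8, 9, 10, … — the shift grows by one for each successive letter.
For outside: o+8=w, u+9=d, t+10=d, s+11=d, i+12=u, d+13=q, e+14=s.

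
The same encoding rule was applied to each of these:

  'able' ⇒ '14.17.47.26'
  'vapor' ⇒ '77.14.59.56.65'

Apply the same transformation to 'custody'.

20.74.68.71.56.23.86

a(#1)→14 and b(#2)→17: differences scale by 3, so n = 3·pos + 11. The formula is n = 3×(alphabet index, a=1) + 11.
On custody: c=3→20, u=21→74, s=19→68, t=20→71, o=15→56, d=4→23, y=25→86.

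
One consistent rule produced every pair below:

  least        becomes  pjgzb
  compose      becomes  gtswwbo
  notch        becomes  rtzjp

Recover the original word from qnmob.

might

In least: l→p is +4, e→j is +5, a→g is +6, s→z is +7 — the shift increases by 1 each position. Each letter shifts forward by (position + 4), i.e. 4, 5, 6, … — the shift grows by one for each successive letter.
Undoing it on qnmob: q−4=m, n−5=i, m−6=g, o−7=h, b−8=t.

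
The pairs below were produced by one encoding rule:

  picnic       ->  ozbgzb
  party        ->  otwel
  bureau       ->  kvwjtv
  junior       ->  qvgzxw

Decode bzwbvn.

circus

p(15)→o(14) and i(8)→z(25) fit y≡17x+19 (mod 26); the inverse of 17 mod 26 is 23. This is an affine cipher: with a=0,…,z=25, each position x becomes (17x+19) mod 26.
Decoding bzwbvn: b(1)→23·(1−19)≡2=c; z(25)→23·(25−19)≡8=i; w(22)→23·(22−19)≡17=r; b(1)→23·(1−19)≡2=c; v(21)→23·(21−19)≡20=u; n(13)→23·(13−19)≡18=s (all mod 26).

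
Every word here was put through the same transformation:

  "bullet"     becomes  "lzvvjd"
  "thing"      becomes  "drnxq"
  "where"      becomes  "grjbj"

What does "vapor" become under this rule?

ffztb

The shift depends on letter class: consonant b→l is +10, but vowel u→z is +5. Two shifts are in play — +5 for a/e/i/o/u, +10 for every other letter.
Applying it to vapor: v(cons)+10=f, a(vowel)+5=f, p(cons)+10=z, o(vowel)+5=t, r(cons)+10=b.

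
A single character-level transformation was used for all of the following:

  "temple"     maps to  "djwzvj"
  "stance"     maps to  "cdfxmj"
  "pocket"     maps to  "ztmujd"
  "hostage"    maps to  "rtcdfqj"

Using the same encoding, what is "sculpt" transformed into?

cmzvzd

The shift depends on letter class: consonant t→d is +10, but vowel e→j is +5. Two shifts are in play — +5 for a/e/i/o/u, +10 for every other letter.
On sculpt: s(cons)+10=c, c(cons)+10=m, u(vowel)+5=z, l(cons)+10=v, p(cons)+10=z, t(cons)+10=d.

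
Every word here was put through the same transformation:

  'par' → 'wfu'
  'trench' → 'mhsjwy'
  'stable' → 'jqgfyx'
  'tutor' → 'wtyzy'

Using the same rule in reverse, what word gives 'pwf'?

The output letters match the input read backwards, each shifted +5: par reversed is rap. Two steps: reverse the string, then apply a Caesar shift of +5.
Decoding pwf: shift back: p−5=k, w−5=r, f−5=a → kra; then reverse → ark.

ark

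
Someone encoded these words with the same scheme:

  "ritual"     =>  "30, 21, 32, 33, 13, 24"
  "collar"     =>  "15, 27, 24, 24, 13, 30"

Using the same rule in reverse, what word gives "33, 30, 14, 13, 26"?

urban

r is letter #18 and maps to 30: an offset of 12. Each letter is replaced by its alphabet position (a=1..z=26) + 12.
Reversing it on 33, 30, 14, 13, 26: 33→(33−12)÷1=21=u, 30→(30−12)÷1=18=r, 14→(14−12)÷1=2=b, 13→(13−12)÷1=1=a, 26→(26−12)÷1=14=n.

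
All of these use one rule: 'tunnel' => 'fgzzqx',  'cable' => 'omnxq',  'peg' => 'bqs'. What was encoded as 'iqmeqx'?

Compare letters: t→f is +12, u→g is +12, n→z is +12 — a constant shift. Each letter is shifted forward by 12 in the alphabet (a Caesar shift of +12).
Decoding iqmeqx: i−12=w, q−12=e, m−12=a, e−12=s, q−12=e, x−12=l.

weasel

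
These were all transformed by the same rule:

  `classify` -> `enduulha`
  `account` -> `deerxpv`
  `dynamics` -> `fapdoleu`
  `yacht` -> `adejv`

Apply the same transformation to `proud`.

The shift depends on letter class: consonant c→e is +2, but vowel a→d is +3. Vowels shift forward by 3 and consonants shift forward by 2.
Applying it to proud: p(cons)+2=r, r(cons)+2=t, o(vowel)+3=r, u(vowel)+3=x, d(cons)+2=f.

rtrxf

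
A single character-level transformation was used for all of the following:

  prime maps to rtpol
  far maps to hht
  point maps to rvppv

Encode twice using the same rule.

Vowels shift forward by 7 and consonants shift forward by 2.
Applying it to twice: t(cons)+2=v, w(cons)+2=y, i(vowel)+7=p, c(cons)+2=e, e(vowel)+7=l.

vypel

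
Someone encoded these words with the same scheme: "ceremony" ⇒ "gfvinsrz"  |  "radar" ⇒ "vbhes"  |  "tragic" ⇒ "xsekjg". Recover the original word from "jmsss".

Shifts by position in ceremony: pos 0: c→g (+4), pos 1: e→f (+1), pos 2: r→v (+4), pos 3: e→i (+4), pos 4: m→n (+1), pos 5: o→s (+4) — repeating every 3. A repeating key of period 3 is used — shifts +4, +1, +4 over and over.
Undoing it on jmsss: j−4=f, m−1=l, s−4=o, s−4=o, s−1=r.

floor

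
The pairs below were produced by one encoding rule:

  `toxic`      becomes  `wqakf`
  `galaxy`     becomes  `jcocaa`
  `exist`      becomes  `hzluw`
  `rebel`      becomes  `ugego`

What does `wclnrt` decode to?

tailor

It's a Vigenère-style cipher with numeric key [3,2]: position i shifts by key[i mod 2].
Undoing it on wclnrt: w−3=t, c−2=a, l−3=i, n−2=l, r−3=o, t−2=r.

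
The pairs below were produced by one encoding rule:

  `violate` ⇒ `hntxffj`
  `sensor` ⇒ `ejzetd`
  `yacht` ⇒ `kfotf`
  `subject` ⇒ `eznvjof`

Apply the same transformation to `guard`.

The rule splits by letter class: vowels +5, consonants +12.
Applying it to guard: g(cons)+12=s, u(vowel)+5=z, a(vowel)+5=f, r(cons)+12=d, d(cons)+12=p.

szfdp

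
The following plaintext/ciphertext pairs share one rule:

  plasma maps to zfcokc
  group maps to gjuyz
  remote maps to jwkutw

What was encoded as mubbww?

p(15)→z(25) and l(11)→f(5) fit y≡5x+2 (mod 26); the inverse of 5 mod 26 is 21. This is an affine cipher: with a=0,…,z=25, each position x becomes (5x+2) mod 26.
Reversing it on mubbww: m(12)→21·(12−2)≡2=c; u(20)→21·(20−2)≡14=o; b(1)→21·(1−2)≡5=f; b(1)→21·(1−2)≡5=f; w(22)→21·(22−2)≡4=e; w(22)→21·(22−2)≡4=e (all mod 26).

coffee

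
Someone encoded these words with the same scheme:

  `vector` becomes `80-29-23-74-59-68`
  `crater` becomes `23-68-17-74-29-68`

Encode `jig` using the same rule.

44-41-35

Each letter becomes 3×(its alphabet position, a=1..z=26) + 14.
On jig: j=10→44, i=9→41, g=7→35.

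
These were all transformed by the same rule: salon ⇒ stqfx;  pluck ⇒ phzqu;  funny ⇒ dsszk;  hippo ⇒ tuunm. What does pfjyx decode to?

steak

Read the word backwards and shift each letter +5.
Undoing it on pfjyx: shift back: p−5=k, f−5=a, j−5=e, y−5=t, x−5=s → kaets; then reverse → steak.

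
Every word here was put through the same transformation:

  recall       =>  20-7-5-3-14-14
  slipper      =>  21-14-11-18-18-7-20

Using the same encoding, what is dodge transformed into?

6-17-6-9-7

r is letter #18 and maps to 20: an offset of 2. Letters become their 1-based position plus 2 (so a→3, b→4, …).
On dodge: d=4→6, o=15→17, d=4→6, g=7→9, e=5→7.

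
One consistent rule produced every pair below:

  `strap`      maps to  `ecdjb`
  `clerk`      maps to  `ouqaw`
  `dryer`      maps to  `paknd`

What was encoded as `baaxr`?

proof

Shifts by position in strap: pos 0: s→e (+12), pos 1: t→c (+9), pos 2: r→d (+12), pos 3: a→j (+9) — repeating every 2. It's a Vigenère-style cipher with numeric key [12,9]: position i shifts by key[i mod 2].
Decoding baaxr: b−12=p, a−9=r, a−12=o, x−9=o, r−12=f.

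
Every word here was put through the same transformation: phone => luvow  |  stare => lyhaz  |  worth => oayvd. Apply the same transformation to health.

oashlo

The output letters match the input read backwards, each shifted +7: phone reversed is enohp. The word is reversed, then every letter is shifted forward by 7.
On health: reverse → htlaeh; then shift: h+7=o, t+7=a, l+7=s, a+7=h, e+7=l, h+7=o.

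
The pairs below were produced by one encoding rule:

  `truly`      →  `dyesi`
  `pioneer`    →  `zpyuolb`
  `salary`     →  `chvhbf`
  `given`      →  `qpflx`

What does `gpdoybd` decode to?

Shifts by position in truly: pos 0: t→d (+10), pos 1: r→y (+7), pos 2: u→e (+10), pos 3: l→s (+7) — repeating every 2. The shifts repeat in a cycle of length 2: positions 0,1,… shift by +10, +7, then the pattern repeats.
Undoing it on gpdoybd: g−10=w, p−7=i, d−10=t, o−7=h, y−10=o, b−7=u, d−10=t.

without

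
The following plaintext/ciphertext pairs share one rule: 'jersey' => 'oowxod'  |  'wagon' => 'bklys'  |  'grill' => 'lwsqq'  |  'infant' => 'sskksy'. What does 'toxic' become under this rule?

The shift depends on letter class: consonant j→o is +5, but vowel e→o is +10. Vowels shift forward by 10 and consonants shift forward by 5.
On toxic: t(cons)+5=y, o(vowel)+10=y, x(cons)+5=c, i(vowel)+10=s, c(cons)+5=h.

yycsh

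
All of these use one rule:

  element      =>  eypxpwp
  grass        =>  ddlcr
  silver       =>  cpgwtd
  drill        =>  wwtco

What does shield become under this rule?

The output letters match the input read backwards, each shifted +11: element reversed is tnemele. Read the word backwards and shift each letter +11.
Applying it to shield: reverse → dleihs; then shift: d+11=o, l+11=w, e+11=p, i+11=t, h+11=s, s+11=d.

owptsd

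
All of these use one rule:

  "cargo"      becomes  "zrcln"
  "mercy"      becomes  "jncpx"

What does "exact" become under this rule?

The output letters match the input read backwards, each shifted +11: cargo reversed is ograc. The word is reversed, then every letter is shifted forward by 11.
For exact: reverse → tcaxe; then shift: t+11=e, c+11=n, a+11=l, x+11=i, e+11=p.

enlip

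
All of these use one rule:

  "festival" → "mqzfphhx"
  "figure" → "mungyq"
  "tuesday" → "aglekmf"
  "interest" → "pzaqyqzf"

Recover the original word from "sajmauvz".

It's a Vigenère-style cipher with numeric key [7,12]: position i shifts by key[i mod 2].
Undoing it on sajmauvz: s−7=l, a−12=o, j−7=c, m−12=a, a−7=t, u−12=i, v−7=o, z−12=n.

location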